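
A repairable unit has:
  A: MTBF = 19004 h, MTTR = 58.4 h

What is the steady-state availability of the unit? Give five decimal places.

0.99694

A(A) = MTBF/(MTBF+MTTR) = 19004/(19004+58.4) = 0.99694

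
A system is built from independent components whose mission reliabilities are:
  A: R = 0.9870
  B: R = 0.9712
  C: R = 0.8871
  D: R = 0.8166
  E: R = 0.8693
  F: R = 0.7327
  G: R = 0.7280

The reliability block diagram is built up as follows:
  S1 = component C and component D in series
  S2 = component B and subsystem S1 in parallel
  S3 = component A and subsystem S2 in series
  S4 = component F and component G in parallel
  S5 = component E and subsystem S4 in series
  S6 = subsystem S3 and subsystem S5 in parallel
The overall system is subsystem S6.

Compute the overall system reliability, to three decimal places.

Series (C and D): 0.88710 × 0.81660 = 0.72441
Parallel (B and [0.72441]): 1 − (1 − 0.97120)(1 − 0.72441) = 0.99206
Series (A and [0.99206]): 0.98700 × 0.99206 = 0.97916
Parallel (F and G): 1 − (1 − 0.73270)(1 − 0.72800) = 0.92729
Series (E and [0.92729]): 0.86930 × 0.92729 = 0.80609
Parallel ([0.97916] and [0.80609]): 1 − (1 − 0.97916)(1 − 0.80609) = 0.996

0.996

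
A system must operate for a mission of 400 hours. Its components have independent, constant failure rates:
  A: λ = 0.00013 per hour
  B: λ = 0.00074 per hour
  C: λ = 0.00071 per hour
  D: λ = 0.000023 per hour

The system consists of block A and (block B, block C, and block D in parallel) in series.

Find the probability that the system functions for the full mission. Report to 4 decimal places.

R(A) = exp(−0.00013 × 400) = 0.949329
R(B) = exp(−0.00074 × 400) = 0.743787
R(C) = exp(−0.00071 × 400) = 0.752767
R(D) = exp(−0.000023 × 400) = 0.990842
Parallel (B, C, and D): 1 − (1 − 0.743787)(1 − 0.752767)(1 − 0.990842) = 0.999420
Series (A and [0.999420]): 0.949329 × 0.999420 = 0.9488

0.9488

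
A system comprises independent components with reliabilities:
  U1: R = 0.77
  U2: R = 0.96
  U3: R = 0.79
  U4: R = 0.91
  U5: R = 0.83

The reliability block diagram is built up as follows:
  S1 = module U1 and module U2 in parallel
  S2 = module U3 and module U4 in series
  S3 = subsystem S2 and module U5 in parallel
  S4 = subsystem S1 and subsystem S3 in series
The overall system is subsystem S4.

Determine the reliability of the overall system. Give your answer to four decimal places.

Parallel (U1 and U2): 1 − (1 − 0.770000)(1 − 0.960000) = 0.990800
Series (U3 and U4): 0.790000 × 0.910000 = 0.718900
Parallel ([0.718900] and U5): 1 − (1 − 0.718900)(1 − 0.830000) = 0.952213
Series ([0.990800] and [0.952213]): 0.990800 × 0.952213 = 0.9435

0.9435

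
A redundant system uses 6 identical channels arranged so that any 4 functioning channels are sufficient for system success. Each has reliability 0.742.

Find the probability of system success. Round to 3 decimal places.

0.818

R = Σ_{i=4}^{6} C(6,i) p^i (1−p)^{6−i} with p = 0.742
C(6,4)·0.742^4·0.258^2 = 0.30265
C(6,5)·0.742^5·0.258^1 = 0.34817
C(6,6)·0.742^6·0.258^0 = 0.16689
Sum = 0.818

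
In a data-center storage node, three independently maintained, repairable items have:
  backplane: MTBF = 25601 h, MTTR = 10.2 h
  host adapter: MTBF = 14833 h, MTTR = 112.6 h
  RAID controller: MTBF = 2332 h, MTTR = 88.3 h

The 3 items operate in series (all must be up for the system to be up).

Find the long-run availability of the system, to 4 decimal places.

A(backplane) = MTBF/(MTBF+MTTR) = 25601/(25601+10.2) = 0.999602
A(host adapter) = MTBF/(MTBF+MTTR) = 14833/(14833+112.6) = 0.992466
A(RAID controller) = MTBF/(MTBF+MTTR) = 2332/(2332+88.3) = 0.963517
Series availability: 0.999602 × 0.992466 × 0.963517 = 0.9559

0.9559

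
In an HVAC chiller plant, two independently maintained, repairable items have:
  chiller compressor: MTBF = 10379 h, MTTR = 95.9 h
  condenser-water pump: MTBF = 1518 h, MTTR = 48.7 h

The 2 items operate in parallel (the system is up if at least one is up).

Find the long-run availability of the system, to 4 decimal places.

0.9997

A(chiller compressor) = MTBF/(MTBF+MTTR) = 10379/(10379+95.9) = 0.990845
A(condenser-water pump) = MTBF/(MTBF+MTTR) = 1518/(1518+48.7) = 0.968916
Parallel availability: 1 − (1 − 0.990845)(1 − 0.968916) = 0.9997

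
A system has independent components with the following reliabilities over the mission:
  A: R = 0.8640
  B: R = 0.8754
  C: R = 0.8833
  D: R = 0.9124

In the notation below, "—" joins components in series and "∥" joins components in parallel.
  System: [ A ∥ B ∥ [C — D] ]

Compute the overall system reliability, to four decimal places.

0.9967

Series (C and D): 0.883300 × 0.912400 = 0.805923
Parallel (A, B, and [0.805923]): 1 − (1 − 0.864000)(1 − 0.875400)(1 − 0.805923) = 0.9967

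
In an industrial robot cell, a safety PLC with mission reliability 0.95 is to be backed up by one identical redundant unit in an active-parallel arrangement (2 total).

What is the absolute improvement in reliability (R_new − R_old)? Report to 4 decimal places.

0.0475

R_before = 0.95
R_after = 1 − (1 − 0.95)^2 = 0.9975
ΔR = 0.9975 − 0.95 = 0.0475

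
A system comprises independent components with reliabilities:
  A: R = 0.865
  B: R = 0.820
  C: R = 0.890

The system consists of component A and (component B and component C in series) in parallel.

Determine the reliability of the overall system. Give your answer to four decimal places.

Series (B and C): 0.820000 × 0.890000 = 0.729800
Parallel (A and [0.729800]): 1 − (1 − 0.865000)(1 − 0.729800) = 0.9635

0.9635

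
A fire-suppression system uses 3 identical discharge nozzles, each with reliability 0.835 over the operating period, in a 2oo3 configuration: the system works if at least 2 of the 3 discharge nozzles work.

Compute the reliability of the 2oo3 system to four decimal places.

R = Σ_{i=2}^{3} C(3,i) p^i (1−p)^{3−i} with p = 0.835
C(3,2)·0.835^2·0.165^1 = 0.345126
C(3,3)·0.835^3·0.165^0 = 0.582183
Sum = 0.9273

0.9273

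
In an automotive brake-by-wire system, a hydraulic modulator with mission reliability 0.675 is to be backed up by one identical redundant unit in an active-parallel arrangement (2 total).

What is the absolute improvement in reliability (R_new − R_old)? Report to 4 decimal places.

R_before = 0.675
R_after = 1 − (1 − 0.675)^2 = 0.8944
ΔR = 0.8944 − 0.675 = 0.2194

0.2194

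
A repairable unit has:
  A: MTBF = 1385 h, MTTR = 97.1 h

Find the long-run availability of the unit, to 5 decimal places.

A(A) = MTBF/(MTBF+MTTR) = 1385/(1385+97.1) = 0.93448

0.93448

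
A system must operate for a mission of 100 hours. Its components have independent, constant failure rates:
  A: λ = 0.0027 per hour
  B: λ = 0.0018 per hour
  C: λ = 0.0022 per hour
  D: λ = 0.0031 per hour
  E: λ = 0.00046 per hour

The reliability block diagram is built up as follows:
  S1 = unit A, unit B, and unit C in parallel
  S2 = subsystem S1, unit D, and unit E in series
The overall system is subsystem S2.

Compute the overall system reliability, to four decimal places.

0.6951

R(A) = exp(−0.0027 × 100) = 0.763379
R(B) = exp(−0.0018 × 100) = 0.835270
R(C) = exp(−0.0022 × 100) = 0.802519
R(D) = exp(−0.0031 × 100) = 0.733447
R(E) = exp(−0.00046 × 100) = 0.955042
Parallel (A, B, and C): 1 − (1 − 0.763379)(1 − 0.835270)(1 − 0.802519) = 0.992302
Series ([0.992302], D, and E): 0.992302 × 0.733447 × 0.955042 = 0.6951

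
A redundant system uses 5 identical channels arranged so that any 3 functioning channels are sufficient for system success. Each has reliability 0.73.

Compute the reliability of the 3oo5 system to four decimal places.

0.8743

R = Σ_{i=3}^{5} C(5,i) p^i (1−p)^{5−i} with p = 0.73
C(5,3)·0.73^3·0.27^2 = 0.283593
C(5,4)·0.73^4·0.27^1 = 0.383376
C(5,5)·0.73^5·0.27^0 = 0.207307
Sum = 0.8743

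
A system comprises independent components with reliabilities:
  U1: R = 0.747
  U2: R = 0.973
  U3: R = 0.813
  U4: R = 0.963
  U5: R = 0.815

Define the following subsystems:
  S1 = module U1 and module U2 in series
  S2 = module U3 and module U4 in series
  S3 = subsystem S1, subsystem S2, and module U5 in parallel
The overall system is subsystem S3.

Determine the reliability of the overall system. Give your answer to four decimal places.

Series (U1 and U2): 0.747000 × 0.973000 = 0.726831
Series (U3 and U4): 0.813000 × 0.963000 = 0.782919
Parallel ([0.726831], [0.782919], and U5): 1 − (1 − 0.726831)(1 − 0.782919)(1 − 0.815000) = 0.9890

0.9890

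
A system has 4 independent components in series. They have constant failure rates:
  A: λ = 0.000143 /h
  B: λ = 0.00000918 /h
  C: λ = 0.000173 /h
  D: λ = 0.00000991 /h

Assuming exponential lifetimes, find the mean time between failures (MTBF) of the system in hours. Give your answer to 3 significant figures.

2980

Series of exponential components: λ_sys = Σ λ_i
λ_sys = 0.000143 + 0.00000918 + 0.000173 + 0.00000991 = 3.3509e-04 /h
MTBF = 1 / λ_sys = 2980 h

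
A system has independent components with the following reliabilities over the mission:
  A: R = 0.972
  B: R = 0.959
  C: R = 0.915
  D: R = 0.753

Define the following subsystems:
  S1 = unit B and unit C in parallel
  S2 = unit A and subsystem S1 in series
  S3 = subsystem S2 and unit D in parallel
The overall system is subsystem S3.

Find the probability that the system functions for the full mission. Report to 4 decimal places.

Parallel (B and C): 1 − (1 − 0.959000)(1 − 0.915000) = 0.996515
Series (A and [0.996515]): 0.972000 × 0.996515 = 0.968613
Parallel ([0.968613] and D): 1 − (1 − 0.968613)(1 − 0.753000) = 0.9922

0.9922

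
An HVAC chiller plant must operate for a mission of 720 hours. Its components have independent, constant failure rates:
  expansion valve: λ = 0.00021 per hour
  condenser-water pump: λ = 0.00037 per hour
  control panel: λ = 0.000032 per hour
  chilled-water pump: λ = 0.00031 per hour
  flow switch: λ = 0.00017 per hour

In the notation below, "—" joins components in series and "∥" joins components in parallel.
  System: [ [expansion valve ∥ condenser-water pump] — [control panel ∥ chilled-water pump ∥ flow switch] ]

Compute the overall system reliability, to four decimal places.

R(expansion valve) = exp(−0.00021 × 720) = 0.859676
R(condenser-water pump) = exp(−0.00037 × 720) = 0.766133
R(control panel) = exp(−0.000032 × 720) = 0.977223
R(chilled-water pump) = exp(−0.00031 × 720) = 0.799955
R(flow switch) = exp(−0.00017 × 720) = 0.884794
Parallel (expansion valve and condenser-water pump): 1 − (1 − 0.859676)(1 − 0.766133) = 0.967183
Parallel (control panel, chilled-water pump, and flow switch): 1 − (1 − 0.977223)(1 − 0.799955)(1 − 0.884794) = 0.999475
Series ([0.967183] and [0.999475]): 0.967183 × 0.999475 = 0.9667

0.9667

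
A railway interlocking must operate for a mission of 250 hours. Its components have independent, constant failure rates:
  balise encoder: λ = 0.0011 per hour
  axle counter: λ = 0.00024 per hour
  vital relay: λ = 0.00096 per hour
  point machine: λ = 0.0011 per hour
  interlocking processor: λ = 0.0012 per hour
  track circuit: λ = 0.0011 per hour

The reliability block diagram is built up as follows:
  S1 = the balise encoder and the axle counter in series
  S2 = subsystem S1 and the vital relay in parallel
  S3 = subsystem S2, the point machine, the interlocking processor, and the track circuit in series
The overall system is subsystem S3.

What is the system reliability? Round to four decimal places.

R(balise encoder) = exp(−0.0011 × 250) = 0.759572
R(axle counter) = exp(−0.00024 × 250) = 0.941765
R(vital relay) = exp(−0.00096 × 250) = 0.786628
R(point machine) = exp(−0.0011 × 250) = 0.759572
R(interlocking processor) = exp(−0.0012 × 250) = 0.740818
R(track circuit) = exp(−0.0011 × 250) = 0.759572
Series (balise encoder and axle counter): 0.759572 × 0.941765 = 0.715338
Parallel ([0.715338] and vital relay): 1 − (1 − 0.715338)(1 − 0.786628) = 0.939261
Series ([0.939261], point machine, interlocking processor, and track circuit): 0.939261 × 0.759572 × 0.740818 × 0.759572 = 0.4015

0.4015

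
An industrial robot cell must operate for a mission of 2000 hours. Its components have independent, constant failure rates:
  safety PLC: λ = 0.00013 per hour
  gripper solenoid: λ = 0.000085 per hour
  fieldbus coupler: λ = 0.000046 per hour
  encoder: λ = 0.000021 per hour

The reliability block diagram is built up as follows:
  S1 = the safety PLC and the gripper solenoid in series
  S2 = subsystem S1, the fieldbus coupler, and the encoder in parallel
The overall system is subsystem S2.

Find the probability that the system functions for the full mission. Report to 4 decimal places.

R(safety PLC) = exp(−0.00013 × 2000) = 0.771052
R(gripper solenoid) = exp(−0.000085 × 2000) = 0.843665
R(fieldbus coupler) = exp(−0.000046 × 2000) = 0.912105
R(encoder) = exp(−0.000021 × 2000) = 0.958870
Series (safety PLC and gripper solenoid): 0.771052 × 0.843665 = 0.650510
Parallel ([0.650510], fieldbus coupler, and encoder): 1 − (1 − 0.650510)(1 − 0.912105)(1 − 0.958870) = 0.9987

0.9987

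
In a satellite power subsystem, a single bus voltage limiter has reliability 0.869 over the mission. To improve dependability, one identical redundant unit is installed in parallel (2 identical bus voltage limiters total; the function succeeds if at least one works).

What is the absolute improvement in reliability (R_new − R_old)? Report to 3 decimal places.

R_before = 0.869
R_after = 1 − (1 − 0.869)^2 = 0.983
ΔR = 0.983 − 0.869 = 0.114

0.114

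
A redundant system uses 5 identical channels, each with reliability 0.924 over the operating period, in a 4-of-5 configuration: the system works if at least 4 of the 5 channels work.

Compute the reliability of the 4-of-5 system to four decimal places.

0.9505

R = Σ_{i=4}^{5} C(5,i) p^i (1−p)^{5−i} with p = 0.924
C(5,4)·0.924^4·0.076^1 = 0.276995
C(5,5)·0.924^5·0.076^0 = 0.673535
Sum = 0.9505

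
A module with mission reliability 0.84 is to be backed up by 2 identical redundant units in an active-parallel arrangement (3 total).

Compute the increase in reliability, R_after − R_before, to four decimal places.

R_before = 0.84
R_after = 1 − (1 − 0.84)^3 = 0.9959
ΔR = 0.9959 − 0.84 = 0.1559

0.1559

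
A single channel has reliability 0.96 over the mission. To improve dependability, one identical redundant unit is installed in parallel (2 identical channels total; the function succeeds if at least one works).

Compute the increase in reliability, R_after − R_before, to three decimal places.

0.038

R_before = 0.96
R_after = 1 − (1 − 0.96)^2 = 0.998
ΔR = 0.998 − 0.96 = 0.038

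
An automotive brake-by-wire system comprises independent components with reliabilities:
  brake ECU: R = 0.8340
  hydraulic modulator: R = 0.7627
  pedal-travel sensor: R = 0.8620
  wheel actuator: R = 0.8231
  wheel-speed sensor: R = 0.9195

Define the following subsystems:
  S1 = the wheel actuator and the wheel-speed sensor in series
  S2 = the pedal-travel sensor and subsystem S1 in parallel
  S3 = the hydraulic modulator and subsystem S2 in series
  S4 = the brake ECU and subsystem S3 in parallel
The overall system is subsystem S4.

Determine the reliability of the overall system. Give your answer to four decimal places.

Series (wheel actuator and wheel-speed sensor): 0.823100 × 0.919500 = 0.756840
Parallel (pedal-travel sensor and [0.756840]): 1 − (1 − 0.862000)(1 − 0.756840) = 0.966444
Series (hydraulic modulator and [0.966444]): 0.762700 × 0.966444 = 0.737107
Parallel (brake ECU and [0.737107]): 1 − (1 − 0.834000)(1 − 0.737107) = 0.9564

0.9564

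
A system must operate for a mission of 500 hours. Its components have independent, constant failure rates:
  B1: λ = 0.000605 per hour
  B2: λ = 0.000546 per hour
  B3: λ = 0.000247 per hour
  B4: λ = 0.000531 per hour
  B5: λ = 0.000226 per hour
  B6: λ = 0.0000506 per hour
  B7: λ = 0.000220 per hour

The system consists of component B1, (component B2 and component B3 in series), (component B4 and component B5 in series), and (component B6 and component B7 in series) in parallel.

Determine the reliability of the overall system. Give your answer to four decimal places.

R(B1) = exp(−0.000605 × 500) = 0.738968
R(B2) = exp(−0.000546 × 500) = 0.761093
R(B3) = exp(−0.000247 × 500) = 0.883822
R(B4) = exp(−0.000531 × 500) = 0.766822
R(B5) = exp(−0.000226 × 500) = 0.893151
R(B6) = exp(−0.0000506 × 500) = 0.975017
R(B7) = exp(−0.000220 × 500) = 0.895834
Series (B2 and B3): 0.761093 × 0.883822 = 0.672671
Series (B4 and B5): 0.766822 × 0.893151 = 0.684888
Series (B6 and B7): 0.975017 × 0.895834 = 0.873453
Parallel (B1, [0.672671], [0.684888], and [0.873453]): 1 − (1 − 0.738968)(1 − 0.672671)(1 − 0.684888)(1 − 0.873453) = 0.9966

0.9966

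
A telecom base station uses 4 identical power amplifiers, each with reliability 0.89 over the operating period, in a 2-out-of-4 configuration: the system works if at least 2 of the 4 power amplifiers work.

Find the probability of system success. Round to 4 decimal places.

0.9951

R = Σ_{i=2}^{4} C(4,i) p^i (1−p)^{4−i} with p = 0.89
C(4,2)·0.89^2·0.11^2 = 0.057506
C(4,3)·0.89^3·0.11^1 = 0.310186
C(4,4)·0.89^4·0.11^0 = 0.627422
Sum = 0.9951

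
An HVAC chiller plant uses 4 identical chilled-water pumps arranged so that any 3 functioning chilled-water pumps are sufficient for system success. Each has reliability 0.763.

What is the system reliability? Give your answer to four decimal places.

0.7600

R = Σ_{i=3}^{4} C(4,i) p^i (1−p)^{4−i} with p = 0.763
C(4,3)·0.763^3·0.237^1 = 0.421097
C(4,4)·0.763^4·0.237^0 = 0.338921
Sum = 0.7600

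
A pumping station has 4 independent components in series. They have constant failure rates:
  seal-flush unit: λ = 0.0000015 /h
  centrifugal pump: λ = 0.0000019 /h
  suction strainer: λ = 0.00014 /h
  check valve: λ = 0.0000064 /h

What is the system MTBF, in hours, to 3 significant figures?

Series of exponential components: λ_sys = Σ λ_i
λ_sys = 0.0000015 + 0.0000019 + 0.00014 + 0.0000064 = 1.4980e-04 /h
MTBF = 1 / λ_sys = 6680 h

6680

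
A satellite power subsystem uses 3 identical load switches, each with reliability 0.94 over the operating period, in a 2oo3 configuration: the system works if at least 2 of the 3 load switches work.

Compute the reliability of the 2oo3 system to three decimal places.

0.990

R = Σ_{i=2}^{3} C(3,i) p^i (1−p)^{3−i} with p = 0.94
C(3,2)·0.94^2·0.06^1 = 0.15905
C(3,3)·0.94^3·0.06^0 = 0.83058
Sum = 0.990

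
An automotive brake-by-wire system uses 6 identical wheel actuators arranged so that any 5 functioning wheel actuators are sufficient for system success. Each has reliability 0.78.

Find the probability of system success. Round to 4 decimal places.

R = Σ_{i=5}^{6} C(6,i) p^i (1−p)^{6−i} with p = 0.78
C(6,5)·0.78^5·0.22^1 = 0.381107
C(6,6)·0.78^6·0.22^0 = 0.225200
Sum = 0.6063

0.6063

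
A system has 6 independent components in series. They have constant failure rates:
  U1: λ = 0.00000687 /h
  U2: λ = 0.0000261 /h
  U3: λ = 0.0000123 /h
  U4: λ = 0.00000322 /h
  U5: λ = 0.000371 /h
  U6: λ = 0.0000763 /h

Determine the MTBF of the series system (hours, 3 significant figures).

Series of exponential components: λ_sys = Σ λ_i
λ_sys = 0.00000687 + 0.0000261 + 0.0000123 + 0.00000322 + 0.000371 + 0.0000763 = 4.9579e-04 /h
MTBF = 1 / λ_sys = 2020 h

2020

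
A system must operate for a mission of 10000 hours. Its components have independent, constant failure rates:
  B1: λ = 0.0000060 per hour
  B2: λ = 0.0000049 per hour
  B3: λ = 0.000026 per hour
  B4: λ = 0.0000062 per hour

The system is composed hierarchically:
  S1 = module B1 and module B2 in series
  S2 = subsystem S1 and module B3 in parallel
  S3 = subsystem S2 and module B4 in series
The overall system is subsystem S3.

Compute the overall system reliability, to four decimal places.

0.9177

R(B1) = exp(−0.0000060 × 10000) = 0.941765
R(B2) = exp(−0.0000049 × 10000) = 0.952181
R(B3) = exp(−0.000026 × 10000) = 0.771052
R(B4) = exp(−0.0000062 × 10000) = 0.939883
Series (B1 and B2): 0.941765 × 0.952181 = 0.896731
Parallel ([0.896731] and B3): 1 − (1 − 0.896731)(1 − 0.771052) = 0.976357
Series ([0.976357] and B4): 0.976357 × 0.939883 = 0.9177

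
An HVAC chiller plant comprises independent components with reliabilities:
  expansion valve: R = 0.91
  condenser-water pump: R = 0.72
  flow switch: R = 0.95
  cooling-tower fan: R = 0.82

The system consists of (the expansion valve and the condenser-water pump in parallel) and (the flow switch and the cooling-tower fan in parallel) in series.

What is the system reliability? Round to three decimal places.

0.966

Parallel (expansion valve and condenser-water pump): 1 − (1 − 0.91000)(1 − 0.72000) = 0.97480
Parallel (flow switch and cooling-tower fan): 1 − (1 − 0.95000)(1 − 0.82000) = 0.99100
Series ([0.97480] and [0.99100]): 0.97480 × 0.99100 = 0.966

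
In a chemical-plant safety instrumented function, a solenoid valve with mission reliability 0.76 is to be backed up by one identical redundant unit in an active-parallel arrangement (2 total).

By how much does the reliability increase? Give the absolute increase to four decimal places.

0.1824

R_before = 0.76
R_after = 1 − (1 − 0.76)^2 = 0.9424
ΔR = 0.9424 − 0.76 = 0.1824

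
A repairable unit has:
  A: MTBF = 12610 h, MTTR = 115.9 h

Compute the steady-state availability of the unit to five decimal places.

0.99089

A(A) = MTBF/(MTBF+MTTR) = 12610/(12610+115.9) = 0.99089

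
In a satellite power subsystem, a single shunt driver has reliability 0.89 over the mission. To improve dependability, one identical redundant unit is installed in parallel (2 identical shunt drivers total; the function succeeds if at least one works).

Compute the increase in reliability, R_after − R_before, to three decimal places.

R_before = 0.89
R_after = 1 − (1 − 0.89)^2 = 0.988
ΔR = 0.988 − 0.89 = 0.098

0.098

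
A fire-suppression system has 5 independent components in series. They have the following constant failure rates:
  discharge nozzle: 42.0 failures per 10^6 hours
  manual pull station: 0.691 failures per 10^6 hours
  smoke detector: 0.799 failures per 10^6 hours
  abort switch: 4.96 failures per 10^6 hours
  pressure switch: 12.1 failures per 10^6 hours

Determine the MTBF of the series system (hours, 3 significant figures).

Series of exponential components: λ_sys = Σ λ_i
λ_sys = 0.0000420 + 0.000000691 + 0.000000799 + 0.00000496 + 0.0000121 = 6.0550e-05 /h
MTBF = 1 / λ_sys = 16500 h

16500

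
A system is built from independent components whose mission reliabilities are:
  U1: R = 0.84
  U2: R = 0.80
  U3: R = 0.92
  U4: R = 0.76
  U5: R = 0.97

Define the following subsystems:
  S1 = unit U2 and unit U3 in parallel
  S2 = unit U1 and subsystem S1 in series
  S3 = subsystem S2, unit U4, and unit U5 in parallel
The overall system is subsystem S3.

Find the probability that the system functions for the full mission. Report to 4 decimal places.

0.9988

Parallel (U2 and U3): 1 − (1 − 0.800000)(1 − 0.920000) = 0.984000
Series (U1 and [0.984000]): 0.840000 × 0.984000 = 0.826560
Parallel ([0.826560], U4, and U5): 1 − (1 − 0.826560)(1 − 0.760000)(1 − 0.970000) = 0.9988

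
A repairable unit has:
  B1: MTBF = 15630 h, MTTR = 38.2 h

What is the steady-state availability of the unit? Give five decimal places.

0.99756

A(B1) = MTBF/(MTBF+MTTR) = 15630/(15630+38.2) = 0.99756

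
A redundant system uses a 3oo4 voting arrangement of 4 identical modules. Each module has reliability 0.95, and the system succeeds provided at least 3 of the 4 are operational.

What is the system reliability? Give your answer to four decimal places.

R = Σ_{i=3}^{4} C(4,i) p^i (1−p)^{4−i} with p = 0.95
C(4,3)·0.95^3·0.05^1 = 0.171475
C(4,4)·0.95^4·0.05^0 = 0.814506
Sum = 0.9860

0.9860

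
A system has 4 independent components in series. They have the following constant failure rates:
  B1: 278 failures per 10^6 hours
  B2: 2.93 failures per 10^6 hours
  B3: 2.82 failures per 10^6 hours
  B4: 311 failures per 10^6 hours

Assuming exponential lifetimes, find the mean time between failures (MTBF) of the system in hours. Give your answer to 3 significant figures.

1680

Series of exponential components: λ_sys = Σ λ_i
λ_sys = 0.000278 + 0.00000293 + 0.00000282 + 0.000311 = 5.9475e-04 /h
MTBF = 1 / λ_sys = 1680 h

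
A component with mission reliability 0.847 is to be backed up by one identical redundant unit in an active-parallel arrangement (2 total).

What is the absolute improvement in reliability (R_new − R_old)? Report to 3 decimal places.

0.130

R_before = 0.847
R_after = 1 − (1 − 0.847)^2 = 0.977
ΔR = 0.977 − 0.847 = 0.130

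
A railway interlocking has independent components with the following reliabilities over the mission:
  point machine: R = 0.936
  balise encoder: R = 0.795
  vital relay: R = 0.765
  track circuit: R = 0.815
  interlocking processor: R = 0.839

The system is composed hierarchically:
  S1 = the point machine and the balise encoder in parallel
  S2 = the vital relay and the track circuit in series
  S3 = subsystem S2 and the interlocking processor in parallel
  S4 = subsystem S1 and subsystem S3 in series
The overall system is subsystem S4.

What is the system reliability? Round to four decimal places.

0.9271

Parallel (point machine and balise encoder): 1 − (1 − 0.936000)(1 − 0.795000) = 0.986880
Series (vital relay and track circuit): 0.765000 × 0.815000 = 0.623475
Parallel ([0.623475] and interlocking processor): 1 − (1 − 0.623475)(1 − 0.839000) = 0.939379
Series ([0.986880] and [0.939379]): 0.986880 × 0.939379 = 0.9271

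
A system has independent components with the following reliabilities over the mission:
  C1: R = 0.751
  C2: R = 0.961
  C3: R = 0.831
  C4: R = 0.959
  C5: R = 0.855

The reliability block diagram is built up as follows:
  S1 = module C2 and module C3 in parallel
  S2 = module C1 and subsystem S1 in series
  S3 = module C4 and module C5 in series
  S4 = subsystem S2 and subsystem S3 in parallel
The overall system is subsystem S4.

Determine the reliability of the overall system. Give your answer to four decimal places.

Parallel (C2 and C3): 1 − (1 − 0.961000)(1 − 0.831000) = 0.993409
Series (C1 and [0.993409]): 0.751000 × 0.993409 = 0.746050
Series (C4 and C5): 0.959000 × 0.855000 = 0.819945
Parallel ([0.746050] and [0.819945]): 1 − (1 − 0.746050)(1 − 0.819945) = 0.9543

0.9543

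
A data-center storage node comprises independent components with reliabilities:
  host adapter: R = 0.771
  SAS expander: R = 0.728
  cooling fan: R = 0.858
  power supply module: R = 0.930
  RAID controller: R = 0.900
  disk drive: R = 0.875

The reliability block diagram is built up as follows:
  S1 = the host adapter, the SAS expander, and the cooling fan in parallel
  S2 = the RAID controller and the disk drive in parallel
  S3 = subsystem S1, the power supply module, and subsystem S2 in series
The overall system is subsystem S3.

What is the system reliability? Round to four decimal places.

Parallel (host adapter, SAS expander, and cooling fan): 1 − (1 − 0.771000)(1 − 0.728000)(1 − 0.858000) = 0.991155
Parallel (RAID controller and disk drive): 1 − (1 − 0.900000)(1 − 0.875000) = 0.987500
Series ([0.991155], power supply module, and [0.987500]): 0.991155 × 0.930000 × 0.987500 = 0.9103

0.9103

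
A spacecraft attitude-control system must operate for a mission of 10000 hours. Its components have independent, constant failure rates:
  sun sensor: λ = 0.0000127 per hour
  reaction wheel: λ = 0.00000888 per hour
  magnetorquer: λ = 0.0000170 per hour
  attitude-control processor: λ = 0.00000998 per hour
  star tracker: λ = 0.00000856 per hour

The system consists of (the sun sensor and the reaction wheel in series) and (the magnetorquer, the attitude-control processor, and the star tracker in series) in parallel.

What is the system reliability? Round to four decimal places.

0.9419

R(sun sensor) = exp(−0.0000127 × 10000) = 0.880734
R(reaction wheel) = exp(−0.00000888 × 10000) = 0.915029
R(magnetorquer) = exp(−0.0000170 × 10000) = 0.843665
R(attitude-control processor) = exp(−0.00000998 × 10000) = 0.905018
R(star tracker) = exp(−0.00000856 × 10000) = 0.917961
Series (sun sensor and reaction wheel): 0.880734 × 0.915029 = 0.805897
Series (magnetorquer, attitude-control processor, and star tracker): 0.843665 × 0.905018 × 0.917961 = 0.700893
Parallel ([0.805897] and [0.700893]): 1 − (1 − 0.805897)(1 − 0.700893) = 0.9419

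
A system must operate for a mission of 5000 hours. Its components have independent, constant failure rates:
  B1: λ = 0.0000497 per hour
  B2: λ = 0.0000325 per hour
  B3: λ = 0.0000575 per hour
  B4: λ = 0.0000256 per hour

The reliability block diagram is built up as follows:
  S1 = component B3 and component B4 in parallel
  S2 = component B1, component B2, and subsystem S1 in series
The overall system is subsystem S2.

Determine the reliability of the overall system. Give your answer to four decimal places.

0.6431

R(B1) = exp(−0.0000497 × 5000) = 0.779970
R(B2) = exp(−0.0000325 × 5000) = 0.850016
R(B3) = exp(−0.0000575 × 5000) = 0.750137
R(B4) = exp(−0.0000256 × 5000) = 0.879853
Parallel (B3 and B4): 1 − (1 − 0.750137)(1 − 0.879853) = 0.969980
Series (B1, B2, and [0.969980]): 0.779970 × 0.850016 × 0.969980 = 0.6431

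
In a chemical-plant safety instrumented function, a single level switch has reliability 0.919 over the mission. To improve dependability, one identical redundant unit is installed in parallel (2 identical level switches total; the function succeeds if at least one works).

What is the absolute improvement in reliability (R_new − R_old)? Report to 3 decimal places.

R_before = 0.919
R_after = 1 − (1 − 0.919)^2 = 0.993
ΔR = 0.993 − 0.919 = 0.074

0.074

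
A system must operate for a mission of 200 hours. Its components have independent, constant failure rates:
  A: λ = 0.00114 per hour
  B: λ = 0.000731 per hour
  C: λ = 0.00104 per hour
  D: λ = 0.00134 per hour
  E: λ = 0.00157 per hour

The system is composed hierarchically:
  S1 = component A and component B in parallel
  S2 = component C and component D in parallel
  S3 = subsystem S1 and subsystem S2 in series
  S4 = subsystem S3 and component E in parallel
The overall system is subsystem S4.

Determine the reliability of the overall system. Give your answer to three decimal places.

0.981

R(A) = exp(−0.00114 × 200) = 0.79612
R(B) = exp(−0.000731 × 200) = 0.86398
R(C) = exp(−0.00104 × 200) = 0.81221
R(D) = exp(−0.00134 × 200) = 0.76491
R(E) = exp(−0.00157 × 200) = 0.73052
Parallel (A and B): 1 − (1 − 0.79612)(1 − 0.86398) = 0.97227
Parallel (C and D): 1 − (1 − 0.81221)(1 − 0.76491) = 0.95585
Series ([0.97227] and [0.95585]): 0.97227 × 0.95585 = 0.92934
Parallel ([0.92934] and E): 1 − (1 − 0.92934)(1 − 0.73052) = 0.981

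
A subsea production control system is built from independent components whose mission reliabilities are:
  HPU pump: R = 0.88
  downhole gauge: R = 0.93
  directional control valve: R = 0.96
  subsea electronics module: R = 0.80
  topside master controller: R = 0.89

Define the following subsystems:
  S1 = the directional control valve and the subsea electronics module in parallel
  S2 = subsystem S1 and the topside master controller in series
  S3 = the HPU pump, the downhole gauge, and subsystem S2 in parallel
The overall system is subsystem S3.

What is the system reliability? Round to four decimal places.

0.9990

Parallel (directional control valve and subsea electronics module): 1 − (1 − 0.960000)(1 − 0.800000) = 0.992000
Series ([0.992000] and topside master controller): 0.992000 × 0.890000 = 0.882880
Parallel (HPU pump, downhole gauge, and [0.882880]): 1 − (1 − 0.880000)(1 − 0.930000)(1 − 0.882880) = 0.9990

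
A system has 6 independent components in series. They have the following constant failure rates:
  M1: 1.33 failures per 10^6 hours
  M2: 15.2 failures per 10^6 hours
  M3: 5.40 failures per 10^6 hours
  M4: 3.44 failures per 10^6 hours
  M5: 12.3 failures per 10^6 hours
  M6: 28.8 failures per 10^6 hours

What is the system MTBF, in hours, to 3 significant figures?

Series of exponential components: λ_sys = Σ λ_i
λ_sys = 0.00000133 + 0.0000152 + 0.00000540 + 0.00000344 + 0.0000123 + 0.0000288 = 6.6470e-05 /h
MTBF = 1 / λ_sys = 15000 h

15000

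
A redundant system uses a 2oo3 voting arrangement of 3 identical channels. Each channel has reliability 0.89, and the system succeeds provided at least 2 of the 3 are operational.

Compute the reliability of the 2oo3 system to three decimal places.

R = Σ_{i=2}^{3} C(3,i) p^i (1−p)^{3−i} with p = 0.89
C(3,2)·0.89^2·0.11^1 = 0.26139
C(3,3)·0.89^3·0.11^0 = 0.70497
Sum = 0.966

0.966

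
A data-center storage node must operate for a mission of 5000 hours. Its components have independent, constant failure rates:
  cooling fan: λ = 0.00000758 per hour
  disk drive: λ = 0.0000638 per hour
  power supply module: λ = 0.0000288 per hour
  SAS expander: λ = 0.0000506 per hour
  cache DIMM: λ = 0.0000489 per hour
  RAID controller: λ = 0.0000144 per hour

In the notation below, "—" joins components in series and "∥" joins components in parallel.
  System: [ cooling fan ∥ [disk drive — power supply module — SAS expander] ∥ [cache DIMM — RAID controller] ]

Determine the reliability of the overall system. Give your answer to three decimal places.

0.995

R(cooling fan) = exp(−0.00000758 × 5000) = 0.96281
R(disk drive) = exp(−0.0000638 × 5000) = 0.72688
R(power supply module) = exp(−0.0000288 × 5000) = 0.86589
R(SAS expander) = exp(−0.0000506 × 5000) = 0.77647
R(cache DIMM) = exp(−0.0000489 × 5000) = 0.78310
R(RAID controller) = exp(−0.0000144 × 5000) = 0.93053
Series (disk drive, power supply module, and SAS expander): 0.72688 × 0.86589 × 0.77647 = 0.48871
Series (cache DIMM and RAID controller): 0.78310 × 0.93053 = 0.72870
Parallel (cooling fan, [0.48871], and [0.72870]): 1 − (1 − 0.96281)(1 − 0.48871)(1 − 0.72870) = 0.995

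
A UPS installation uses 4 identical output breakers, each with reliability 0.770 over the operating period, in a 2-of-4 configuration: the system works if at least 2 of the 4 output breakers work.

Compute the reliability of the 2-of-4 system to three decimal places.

0.960

R = Σ_{i=2}^{4} C(4,i) p^i (1−p)^{4−i} with p = 0.770
C(4,2)·0.770^2·0.230^2 = 0.18819
C(4,3)·0.770^3·0.230^1 = 0.42001
C(4,4)·0.770^4·0.230^0 = 0.35153
Sum = 0.960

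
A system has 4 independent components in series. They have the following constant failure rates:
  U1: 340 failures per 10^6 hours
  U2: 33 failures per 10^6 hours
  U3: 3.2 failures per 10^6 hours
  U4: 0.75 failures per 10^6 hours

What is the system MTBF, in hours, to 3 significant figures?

2650

Series of exponential components: λ_sys = Σ λ_i
λ_sys = 0.00034 + 0.000033 + 0.0000032 + 0.00000075 = 3.7695e-04 /h
MTBF = 1 / λ_sys = 2650 h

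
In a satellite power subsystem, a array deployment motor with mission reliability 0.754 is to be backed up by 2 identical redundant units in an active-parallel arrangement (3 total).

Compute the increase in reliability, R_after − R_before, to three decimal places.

0.231

R_before = 0.754
R_after = 1 − (1 − 0.754)^3 = 0.985
ΔR = 0.985 − 0.754 = 0.231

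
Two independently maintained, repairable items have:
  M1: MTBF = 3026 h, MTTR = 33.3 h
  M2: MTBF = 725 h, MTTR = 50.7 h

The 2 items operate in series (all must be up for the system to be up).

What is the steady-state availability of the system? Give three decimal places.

A(M1) = MTBF/(MTBF+MTTR) = 3026/(3026+33.3) = 0.989115
A(M2) = MTBF/(MTBF+MTTR) = 725/(725+50.7) = 0.934640
Series availability: 0.989115 × 0.934640 = 0.924

0.924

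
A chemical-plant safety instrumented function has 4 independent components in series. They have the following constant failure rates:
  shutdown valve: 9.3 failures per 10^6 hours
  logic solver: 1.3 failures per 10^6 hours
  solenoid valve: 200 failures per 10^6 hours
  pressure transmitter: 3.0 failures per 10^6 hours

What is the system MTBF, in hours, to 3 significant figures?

Series of exponential components: λ_sys = Σ λ_i
λ_sys = 0.0000093 + 0.0000013 + 0.00020 + 0.0000030 = 2.1360e-04 /h
MTBF = 1 / λ_sys = 4680 h

4680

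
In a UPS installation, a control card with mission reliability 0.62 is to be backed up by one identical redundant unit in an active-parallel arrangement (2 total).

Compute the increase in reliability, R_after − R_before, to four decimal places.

0.2356

R_before = 0.62
R_after = 1 − (1 − 0.62)^2 = 0.8556
ΔR = 0.8556 − 0.62 = 0.2356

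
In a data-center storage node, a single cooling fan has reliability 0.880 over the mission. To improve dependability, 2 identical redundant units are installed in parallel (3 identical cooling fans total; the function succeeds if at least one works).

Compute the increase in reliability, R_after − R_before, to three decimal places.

R_before = 0.880
R_after = 1 − (1 − 0.880)^3 = 0.998
ΔR = 0.998 − 0.880 = 0.118

0.118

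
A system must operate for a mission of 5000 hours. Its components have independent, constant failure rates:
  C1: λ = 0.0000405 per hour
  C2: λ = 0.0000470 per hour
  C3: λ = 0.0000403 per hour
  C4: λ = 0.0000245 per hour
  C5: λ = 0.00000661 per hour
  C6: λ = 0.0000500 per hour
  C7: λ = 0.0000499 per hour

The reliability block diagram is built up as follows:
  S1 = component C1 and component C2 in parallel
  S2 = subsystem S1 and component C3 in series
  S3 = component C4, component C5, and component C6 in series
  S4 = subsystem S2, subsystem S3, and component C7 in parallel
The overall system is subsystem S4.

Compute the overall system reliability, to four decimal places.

R(C1) = exp(−0.0000405 × 5000) = 0.816686
R(C2) = exp(−0.0000470 × 5000) = 0.790571
R(C3) = exp(−0.0000403 × 5000) = 0.817504
R(C4) = exp(−0.0000245 × 5000) = 0.884706
R(C5) = exp(−0.00000661 × 5000) = 0.967490
R(C6) = exp(−0.0000500 × 5000) = 0.778801
R(C7) = exp(−0.0000499 × 5000) = 0.779190
Parallel (C1 and C2): 1 − (1 − 0.816686)(1 − 0.790571) = 0.961609
Series ([0.961609] and C3): 0.961609 × 0.817504 = 0.786119
Series (C4, C5, and C6): 0.884706 × 0.967490 × 0.778801 = 0.666610
Parallel ([0.786119], [0.666610], and C7): 1 − (1 − 0.786119)(1 − 0.666610)(1 − 0.779190) = 0.9843

0.9843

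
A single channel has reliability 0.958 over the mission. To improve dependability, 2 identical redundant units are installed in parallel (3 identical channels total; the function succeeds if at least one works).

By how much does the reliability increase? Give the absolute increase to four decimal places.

R_before = 0.958
R_after = 1 − (1 − 0.958)^3 = 0.9999
ΔR = 0.9999 − 0.958 = 0.0419

0.0419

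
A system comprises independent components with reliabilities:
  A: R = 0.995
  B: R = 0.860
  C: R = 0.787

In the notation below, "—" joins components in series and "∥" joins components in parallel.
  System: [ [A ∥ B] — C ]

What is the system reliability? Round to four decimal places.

0.7864

Parallel (A and B): 1 − (1 − 0.995000)(1 − 0.860000) = 0.999300
Series ([0.999300] and C): 0.999300 × 0.787000 = 0.7864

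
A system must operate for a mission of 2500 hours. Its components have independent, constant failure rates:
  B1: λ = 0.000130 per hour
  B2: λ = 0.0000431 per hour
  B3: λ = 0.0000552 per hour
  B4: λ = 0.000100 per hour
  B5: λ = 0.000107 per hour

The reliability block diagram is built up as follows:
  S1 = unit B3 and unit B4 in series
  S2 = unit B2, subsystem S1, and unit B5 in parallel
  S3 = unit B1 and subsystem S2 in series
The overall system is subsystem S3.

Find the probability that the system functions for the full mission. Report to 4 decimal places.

0.7170

R(B1) = exp(−0.000130 × 2500) = 0.722527
R(B2) = exp(−0.0000431 × 2500) = 0.897852
R(B3) = exp(−0.0000552 × 2500) = 0.871099
R(B4) = exp(−0.000100 × 2500) = 0.778801
R(B5) = exp(−0.000107 × 2500) = 0.765290
Series (B3 and B4): 0.871099 × 0.778801 = 0.678413
Parallel (B2, [0.678413], and B5): 1 − (1 − 0.897852)(1 − 0.678413)(1 − 0.765290) = 0.992290
Series (B1 and [0.992290]): 0.722527 × 0.992290 = 0.7170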